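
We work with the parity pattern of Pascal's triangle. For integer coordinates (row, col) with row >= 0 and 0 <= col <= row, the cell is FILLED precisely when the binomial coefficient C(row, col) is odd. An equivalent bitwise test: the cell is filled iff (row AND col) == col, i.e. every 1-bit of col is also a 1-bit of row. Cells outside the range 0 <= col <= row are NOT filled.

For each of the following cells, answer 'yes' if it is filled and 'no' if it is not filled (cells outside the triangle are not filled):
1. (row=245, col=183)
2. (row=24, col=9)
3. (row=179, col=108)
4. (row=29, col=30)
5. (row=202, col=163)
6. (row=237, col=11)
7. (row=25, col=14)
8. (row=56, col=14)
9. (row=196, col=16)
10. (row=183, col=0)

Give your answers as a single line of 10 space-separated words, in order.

(245,183): row=0b11110101, col=0b10110111, row AND col = 0b10110101 = 181; 181 != 183 -> empty
(24,9): row=0b11000, col=0b1001, row AND col = 0b1000 = 8; 8 != 9 -> empty
(179,108): row=0b10110011, col=0b1101100, row AND col = 0b100000 = 32; 32 != 108 -> empty
(29,30): col outside [0, 29] -> not filled
(202,163): row=0b11001010, col=0b10100011, row AND col = 0b10000010 = 130; 130 != 163 -> empty
(237,11): row=0b11101101, col=0b1011, row AND col = 0b1001 = 9; 9 != 11 -> empty
(25,14): row=0b11001, col=0b1110, row AND col = 0b1000 = 8; 8 != 14 -> empty
(56,14): row=0b111000, col=0b1110, row AND col = 0b1000 = 8; 8 != 14 -> empty
(196,16): row=0b11000100, col=0b10000, row AND col = 0b0 = 0; 0 != 16 -> empty
(183,0): row=0b10110111, col=0b0, row AND col = 0b0 = 0; 0 == 0 -> filled

Answer: no no no no no no no no no yes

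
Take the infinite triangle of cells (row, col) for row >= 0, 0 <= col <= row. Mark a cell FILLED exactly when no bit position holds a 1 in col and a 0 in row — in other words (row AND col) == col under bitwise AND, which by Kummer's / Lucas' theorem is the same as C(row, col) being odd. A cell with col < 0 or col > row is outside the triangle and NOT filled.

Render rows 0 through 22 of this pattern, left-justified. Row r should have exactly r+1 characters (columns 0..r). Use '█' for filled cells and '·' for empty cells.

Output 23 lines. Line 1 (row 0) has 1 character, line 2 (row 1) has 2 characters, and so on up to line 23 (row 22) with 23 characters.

Answer: █
██
█·█
████
█···█
██··██
█·█·█·█
████████
█·······█
██······██
█·█·····█·█
████····████
█···█···█···█
██··██··██··██
█·█·█·█·█·█·█·█
████████████████
█···············█
██··············██
█·█·············█·█
████············████
█···█···········█···█
██··██··········██··██
█·█·█·█·········█·█·█·█

Derivation:
r0=0: █
r1=1: ██
r2=10: █·█
r3=11: ████
r4=100: █···█
r5=101: ██··██
r6=110: █·█·█·█
r7=111: ████████
r8=1000: █·······█
r9=1001: ██······██
r10=1010: █·█·····█·█
r11=1011: ████····████
r12=1100: █···█···█···█
r13=1101: ██··██··██··██
r14=1110: █·█·█·█·█·█·█·█
r15=1111: ████████████████
r16=10000: █···············█
r17=10001: ██··············██
r18=10010: █·█·············█·█
r19=10011: ████············████
r20=10100: █···█···········█···█
r21=10101: ██··██··········██··██
r22=10110: █·█·█·█·········█·█·█·█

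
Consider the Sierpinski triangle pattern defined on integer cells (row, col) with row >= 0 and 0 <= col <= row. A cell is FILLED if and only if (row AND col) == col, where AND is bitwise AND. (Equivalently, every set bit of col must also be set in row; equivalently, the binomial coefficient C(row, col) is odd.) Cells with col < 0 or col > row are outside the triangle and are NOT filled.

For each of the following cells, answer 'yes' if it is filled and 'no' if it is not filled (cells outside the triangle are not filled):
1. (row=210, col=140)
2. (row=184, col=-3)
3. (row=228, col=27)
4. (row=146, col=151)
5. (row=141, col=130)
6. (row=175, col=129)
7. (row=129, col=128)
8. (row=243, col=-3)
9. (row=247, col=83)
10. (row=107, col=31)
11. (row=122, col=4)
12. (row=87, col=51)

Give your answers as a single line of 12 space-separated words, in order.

Answer: no no no no no yes yes no yes no no no

Derivation:
(210,140): row=0b11010010, col=0b10001100, row AND col = 0b10000000 = 128; 128 != 140 -> empty
(184,-3): col outside [0, 184] -> not filled
(228,27): row=0b11100100, col=0b11011, row AND col = 0b0 = 0; 0 != 27 -> empty
(146,151): col outside [0, 146] -> not filled
(141,130): row=0b10001101, col=0b10000010, row AND col = 0b10000000 = 128; 128 != 130 -> empty
(175,129): row=0b10101111, col=0b10000001, row AND col = 0b10000001 = 129; 129 == 129 -> filled
(129,128): row=0b10000001, col=0b10000000, row AND col = 0b10000000 = 128; 128 == 128 -> filled
(243,-3): col outside [0, 243] -> not filled
(247,83): row=0b11110111, col=0b1010011, row AND col = 0b1010011 = 83; 83 == 83 -> filled
(107,31): row=0b1101011, col=0b11111, row AND col = 0b1011 = 11; 11 != 31 -> empty
(122,4): row=0b1111010, col=0b100, row AND col = 0b0 = 0; 0 != 4 -> empty
(87,51): row=0b1010111, col=0b110011, row AND col = 0b10011 = 19; 19 != 51 -> empty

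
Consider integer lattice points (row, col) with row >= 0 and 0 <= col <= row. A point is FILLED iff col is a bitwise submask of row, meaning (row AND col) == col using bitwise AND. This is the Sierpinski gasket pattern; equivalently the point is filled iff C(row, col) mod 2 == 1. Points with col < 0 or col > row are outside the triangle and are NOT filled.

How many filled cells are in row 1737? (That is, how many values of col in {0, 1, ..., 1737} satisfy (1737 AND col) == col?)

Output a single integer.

Answer: 64

Derivation:
1737 in binary = 11011001001
popcount(1737) = number of 1-bits in 11011001001 = 6
A col c satisfies (1737 AND c) == c iff every set bit of c is also set in 1737; each of the 6 set bits of 1737 can independently be on or off in c.
count = 2^6 = 64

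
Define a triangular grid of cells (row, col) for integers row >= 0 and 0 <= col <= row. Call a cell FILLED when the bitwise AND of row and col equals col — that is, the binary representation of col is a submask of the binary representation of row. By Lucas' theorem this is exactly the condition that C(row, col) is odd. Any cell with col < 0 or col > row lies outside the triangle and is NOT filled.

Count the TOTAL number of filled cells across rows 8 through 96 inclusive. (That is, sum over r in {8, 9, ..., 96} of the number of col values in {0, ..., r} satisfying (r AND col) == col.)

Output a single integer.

Answer: 1192

Derivation:
r8=1000 pc1: +2 =2
r9=1001 pc2: +4 =6
r10=1010 pc2: +4 =10
r11=1011 pc3: +8 =18
r12=1100 pc2: +4 =22
r13=1101 pc3: +8 =30
r14=1110 pc3: +8 =38
r15=1111 pc4: +16 =54
r16=10000 pc1: +2 =56
r17=10001 pc2: +4 =60
r18=10010 pc2: +4 =64
r19=10011 pc3: +8 =72
r20=10100 pc2: +4 =76
r21=10101 pc3: +8 =84
r22=10110 pc3: +8 =92
r23=10111 pc4: +16 =108
r24=11000 pc2: +4 =112
r25=11001 pc3: +8 =120
r26=11010 pc3: +8 =128
r27=11011 pc4: +16 =144
r28=11100 pc3: +8 =152
r29=11101 pc4: +16 =168
r30=11110 pc4: +16 =184
r31=11111 pc5: +32 =216
r32=100000 pc1: +2 =218
r33=100001 pc2: +4 =222
r34=100010 pc2: +4 =226
r35=100011 pc3: +8 =234
r36=100100 pc2: +4 =238
r37=100101 pc3: +8 =246
r38=100110 pc3: +8 =254
r39=100111 pc4: +16 =270
r40=101000 pc2: +4 =274
r41=101001 pc3: +8 =282
r42=101010 pc3: +8 =290
r43=101011 pc4: +16 =306
r44=101100 pc3: +8 =314
r45=101101 pc4: +16 =330
r46=101110 pc4: +16 =346
r47=101111 pc5: +32 =378
r48=110000 pc2: +4 =382
r49=110001 pc3: +8 =390
r50=110010 pc3: +8 =398
r51=110011 pc4: +16 =414
r52=110100 pc3: +8 =422
r53=110101 pc4: +16 =438
r54=110110 pc4: +16 =454
r55=110111 pc5: +32 =486
r56=111000 pc3: +8 =494
r57=111001 pc4: +16 =510
r58=111010 pc4: +16 =526
r59=111011 pc5: +32 =558
r60=111100 pc4: +16 =574
r61=111101 pc5: +32 =606
r62=111110 pc5: +32 =638
r63=111111 pc6: +64 =702
r64=1000000 pc1: +2 =704
r65=1000001 pc2: +4 =708
r66=1000010 pc2: +4 =712
r67=1000011 pc3: +8 =720
r68=1000100 pc2: +4 =724
r69=1000101 pc3: +8 =732
r70=1000110 pc3: +8 =740
r71=1000111 pc4: +16 =756
r72=1001000 pc2: +4 =760
r73=1001001 pc3: +8 =768
r74=1001010 pc3: +8 =776
r75=1001011 pc4: +16 =792
r76=1001100 pc3: +8 =800
r77=1001101 pc4: +16 =816
r78=1001110 pc4: +16 =832
r79=1001111 pc5: +32 =864
r80=1010000 pc2: +4 =868
r81=1010001 pc3: +8 =876
r82=1010010 pc3: +8 =884
r83=1010011 pc4: +16 =900
r84=1010100 pc3: +8 =908
r85=1010101 pc4: +16 =924
r86=1010110 pc4: +16 =940
r87=1010111 pc5: +32 =972
r88=1011000 pc3: +8 =980
r89=1011001 pc4: +16 =996
r90=1011010 pc4: +16 =1012
r91=1011011 pc5: +32 =1044
r92=1011100 pc4: +16 =1060
r93=1011101 pc5: +32 =1092
r94=1011110 pc5: +32 =1124
r95=1011111 pc6: +64 =1188
r96=1100000 pc2: +4 =1192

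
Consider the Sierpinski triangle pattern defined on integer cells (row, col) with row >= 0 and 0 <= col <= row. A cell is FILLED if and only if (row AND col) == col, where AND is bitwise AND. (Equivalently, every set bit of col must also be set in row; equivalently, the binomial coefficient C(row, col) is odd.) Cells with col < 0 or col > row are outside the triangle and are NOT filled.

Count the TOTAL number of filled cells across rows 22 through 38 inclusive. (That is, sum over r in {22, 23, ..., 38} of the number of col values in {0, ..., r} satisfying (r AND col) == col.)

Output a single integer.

Answer: 170

Derivation:
r22=10110 pc3: +8 =8
r23=10111 pc4: +16 =24
r24=11000 pc2: +4 =28
r25=11001 pc3: +8 =36
r26=11010 pc3: +8 =44
r27=11011 pc4: +16 =60
r28=11100 pc3: +8 =68
r29=11101 pc4: +16 =84
r30=11110 pc4: +16 =100
r31=11111 pc5: +32 =132
r32=100000 pc1: +2 =134
r33=100001 pc2: +4 =138
r34=100010 pc2: +4 =142
r35=100011 pc3: +8 =150
r36=100100 pc2: +4 =154
r37=100101 pc3: +8 =162
r38=100110 pc3: +8 =170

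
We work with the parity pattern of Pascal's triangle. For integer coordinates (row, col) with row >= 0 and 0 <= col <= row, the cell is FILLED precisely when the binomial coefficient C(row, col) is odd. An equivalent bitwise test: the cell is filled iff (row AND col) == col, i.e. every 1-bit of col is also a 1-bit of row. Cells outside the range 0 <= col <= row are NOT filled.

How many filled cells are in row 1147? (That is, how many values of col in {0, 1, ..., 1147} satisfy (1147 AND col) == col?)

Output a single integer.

Answer: 128

Derivation:
1147 in binary = 10001111011
popcount(1147) = number of 1-bits in 10001111011 = 7
A col c satisfies (1147 AND c) == c iff every set bit of c is also set in 1147; each of the 7 set bits of 1147 can independently be on or off in c.
count = 2^7 = 128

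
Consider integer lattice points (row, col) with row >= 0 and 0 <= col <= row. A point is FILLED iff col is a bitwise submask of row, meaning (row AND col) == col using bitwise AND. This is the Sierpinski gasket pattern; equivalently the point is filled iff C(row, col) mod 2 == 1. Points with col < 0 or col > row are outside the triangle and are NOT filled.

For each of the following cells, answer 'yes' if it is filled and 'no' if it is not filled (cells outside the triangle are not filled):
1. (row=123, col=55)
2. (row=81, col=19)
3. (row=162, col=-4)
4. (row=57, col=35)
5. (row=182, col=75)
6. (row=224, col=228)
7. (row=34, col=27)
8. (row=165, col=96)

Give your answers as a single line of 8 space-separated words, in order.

(123,55): row=0b1111011, col=0b110111, row AND col = 0b110011 = 51; 51 != 55 -> empty
(81,19): row=0b1010001, col=0b10011, row AND col = 0b10001 = 17; 17 != 19 -> empty
(162,-4): col outside [0, 162] -> not filled
(57,35): row=0b111001, col=0b100011, row AND col = 0b100001 = 33; 33 != 35 -> empty
(182,75): row=0b10110110, col=0b1001011, row AND col = 0b10 = 2; 2 != 75 -> empty
(224,228): col outside [0, 224] -> not filled
(34,27): row=0b100010, col=0b11011, row AND col = 0b10 = 2; 2 != 27 -> empty
(165,96): row=0b10100101, col=0b1100000, row AND col = 0b100000 = 32; 32 != 96 -> empty

Answer: no no no no no no no no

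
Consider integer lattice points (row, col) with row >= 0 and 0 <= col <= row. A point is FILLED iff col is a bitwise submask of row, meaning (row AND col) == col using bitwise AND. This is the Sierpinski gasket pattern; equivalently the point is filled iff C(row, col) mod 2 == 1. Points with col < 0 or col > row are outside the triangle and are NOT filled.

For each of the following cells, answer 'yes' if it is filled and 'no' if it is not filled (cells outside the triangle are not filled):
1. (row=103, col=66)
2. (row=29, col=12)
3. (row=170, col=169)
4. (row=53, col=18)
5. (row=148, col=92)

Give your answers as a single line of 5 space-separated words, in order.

Answer: yes yes no no no

Derivation:
(103,66): row=0b1100111, col=0b1000010, row AND col = 0b1000010 = 66; 66 == 66 -> filled
(29,12): row=0b11101, col=0b1100, row AND col = 0b1100 = 12; 12 == 12 -> filled
(170,169): row=0b10101010, col=0b10101001, row AND col = 0b10101000 = 168; 168 != 169 -> empty
(53,18): row=0b110101, col=0b10010, row AND col = 0b10000 = 16; 16 != 18 -> empty
(148,92): row=0b10010100, col=0b1011100, row AND col = 0b10100 = 20; 20 != 92 -> empty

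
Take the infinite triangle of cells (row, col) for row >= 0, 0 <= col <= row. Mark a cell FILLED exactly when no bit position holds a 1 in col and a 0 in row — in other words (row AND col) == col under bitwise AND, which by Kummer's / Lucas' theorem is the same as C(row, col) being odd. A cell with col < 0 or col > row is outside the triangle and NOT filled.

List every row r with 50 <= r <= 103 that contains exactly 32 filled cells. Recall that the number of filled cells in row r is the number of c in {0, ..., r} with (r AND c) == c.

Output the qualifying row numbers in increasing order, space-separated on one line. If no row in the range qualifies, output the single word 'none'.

Answer: 55 59 61 62 79 87 91 93 94 103

Derivation:
Row r has 2^popcount(r) filled cells, so we need popcount(r) = log2(32) = 5.
Scan r = 50..103 and keep those with exactly 5 one-bits:
r=50=110010 popcount=3 -> skip
r=51=110011 popcount=4 -> skip
r=52=110100 popcount=3 -> skip
r=53=110101 popcount=4 -> skip
r=54=110110 popcount=4 -> skip
r=55=110111 popcount=5 -> KEEP
r=56=111000 popcount=3 -> skip
r=57=111001 popcount=4 -> skip
r=58=111010 popcount=4 -> skip
r=59=111011 popcount=5 -> KEEP
r=60=111100 popcount=4 -> skip
r=61=111101 popcount=5 -> KEEP
r=62=111110 popcount=5 -> KEEP
r=63=111111 popcount=6 -> skip
r=64=1000000 popcount=1 -> skip
r=65=1000001 popcount=2 -> skip
r=66=1000010 popcount=2 -> skip
r=67=1000011 popcount=3 -> skip
r=68=1000100 popcount=2 -> skip
r=69=1000101 popcount=3 -> skip
r=70=1000110 popcount=3 -> skip
r=71=1000111 popcount=4 -> skip
r=72=1001000 popcount=2 -> skip
r=73=1001001 popcount=3 -> skip
r=74=1001010 popcount=3 -> skip
r=75=1001011 popcount=4 -> skip
r=76=1001100 popcount=3 -> skip
r=77=1001101 popcount=4 -> skip
r=78=1001110 popcount=4 -> skip
r=79=1001111 popcount=5 -> KEEP
r=80=1010000 popcount=2 -> skip
r=81=1010001 popcount=3 -> skip
r=82=1010010 popcount=3 -> skip
r=83=1010011 popcount=4 -> skip
r=84=1010100 popcount=3 -> skip
r=85=1010101 popcount=4 -> skip
r=86=1010110 popcount=4 -> skip
r=87=1010111 popcount=5 -> KEEP
r=88=1011000 popcount=3 -> skip
r=89=1011001 popcount=4 -> skip
r=90=1011010 popcount=4 -> skip
r=91=1011011 popcount=5 -> KEEP
r=92=1011100 popcount=4 -> skip
r=93=1011101 popcount=5 -> KEEP
r=94=1011110 popcount=5 -> KEEP
r=95=1011111 popcount=6 -> skip
r=96=1100000 popcount=2 -> skip
r=97=1100001 popcount=3 -> skip
r=98=1100010 popcount=3 -> skip
r=99=1100011 popcount=4 -> skip
r=100=1100100 popcount=3 -> skip
r=101=1100101 popcount=4 -> skip
r=102=1100110 popcount=4 -> skip
r=103=1100111 popcount=5 -> KEEP
Kept rows: 55 59 61 62 79 87 91 93 94 103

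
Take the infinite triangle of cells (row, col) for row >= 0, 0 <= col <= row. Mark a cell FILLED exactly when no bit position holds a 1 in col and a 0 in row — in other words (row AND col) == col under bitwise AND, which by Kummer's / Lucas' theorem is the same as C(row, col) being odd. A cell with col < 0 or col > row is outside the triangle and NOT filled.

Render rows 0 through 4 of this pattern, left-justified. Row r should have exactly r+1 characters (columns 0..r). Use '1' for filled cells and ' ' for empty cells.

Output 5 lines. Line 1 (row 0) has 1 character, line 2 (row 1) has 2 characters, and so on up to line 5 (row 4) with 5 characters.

r0=0: 1
r1=1: 11
r2=10: 1 1
r3=11: 1111
r4=100: 1   1

Answer: 1
11
1 1
1111
1   1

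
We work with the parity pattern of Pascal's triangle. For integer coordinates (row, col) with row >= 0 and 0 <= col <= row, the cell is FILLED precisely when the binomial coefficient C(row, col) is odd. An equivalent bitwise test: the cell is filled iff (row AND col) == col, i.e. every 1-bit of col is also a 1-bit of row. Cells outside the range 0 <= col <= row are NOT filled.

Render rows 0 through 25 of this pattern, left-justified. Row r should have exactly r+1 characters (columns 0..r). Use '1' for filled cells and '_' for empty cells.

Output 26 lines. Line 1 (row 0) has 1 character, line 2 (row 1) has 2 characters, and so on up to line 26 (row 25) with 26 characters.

Answer: 1
11
1_1
1111
1___1
11__11
1_1_1_1
11111111
1_______1
11______11
1_1_____1_1
1111____1111
1___1___1___1
11__11__11__11
1_1_1_1_1_1_1_1
1111111111111111
1_______________1
11______________11
1_1_____________1_1
1111____________1111
1___1___________1___1
11__11__________11__11
1_1_1_1_________1_1_1_1
11111111________11111111
1_______1_______1_______1
11______11______11______11

Derivation:
r0=0: 1
r1=1: 11
r2=10: 1_1
r3=11: 1111
r4=100: 1___1
r5=101: 11__11
r6=110: 1_1_1_1
r7=111: 11111111
r8=1000: 1_______1
r9=1001: 11______11
r10=1010: 1_1_____1_1
r11=1011: 1111____1111
r12=1100: 1___1___1___1
r13=1101: 11__11__11__11
r14=1110: 1_1_1_1_1_1_1_1
r15=1111: 1111111111111111
r16=10000: 1_______________1
r17=10001: 11______________11
r18=10010: 1_1_____________1_1
r19=10011: 1111____________1111
r20=10100: 1___1___________1___1
r21=10101: 11__11__________11__11
r22=10110: 1_1_1_1_________1_1_1_1
r23=10111: 11111111________11111111
r24=11000: 1_______1_______1_______1
r25=11001: 11______11______11______11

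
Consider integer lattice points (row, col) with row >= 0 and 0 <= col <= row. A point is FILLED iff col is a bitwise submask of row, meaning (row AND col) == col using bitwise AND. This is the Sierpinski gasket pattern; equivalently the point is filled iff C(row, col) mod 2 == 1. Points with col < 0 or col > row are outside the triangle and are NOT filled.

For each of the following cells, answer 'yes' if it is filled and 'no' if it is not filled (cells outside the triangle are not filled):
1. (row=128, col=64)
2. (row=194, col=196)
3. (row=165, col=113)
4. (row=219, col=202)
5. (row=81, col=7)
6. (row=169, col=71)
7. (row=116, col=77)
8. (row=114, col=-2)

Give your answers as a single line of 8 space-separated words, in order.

(128,64): row=0b10000000, col=0b1000000, row AND col = 0b0 = 0; 0 != 64 -> empty
(194,196): col outside [0, 194] -> not filled
(165,113): row=0b10100101, col=0b1110001, row AND col = 0b100001 = 33; 33 != 113 -> empty
(219,202): row=0b11011011, col=0b11001010, row AND col = 0b11001010 = 202; 202 == 202 -> filled
(81,7): row=0b1010001, col=0b111, row AND col = 0b1 = 1; 1 != 7 -> empty
(169,71): row=0b10101001, col=0b1000111, row AND col = 0b1 = 1; 1 != 71 -> empty
(116,77): row=0b1110100, col=0b1001101, row AND col = 0b1000100 = 68; 68 != 77 -> empty
(114,-2): col outside [0, 114] -> not filled

Answer: no no no yes no no no no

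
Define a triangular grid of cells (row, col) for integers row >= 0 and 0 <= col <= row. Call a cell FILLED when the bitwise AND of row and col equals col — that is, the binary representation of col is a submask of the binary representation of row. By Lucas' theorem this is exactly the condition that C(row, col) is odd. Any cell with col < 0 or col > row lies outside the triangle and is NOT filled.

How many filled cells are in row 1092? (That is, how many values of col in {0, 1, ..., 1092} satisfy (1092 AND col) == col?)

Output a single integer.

1092 in binary = 10001000100
popcount(1092) = number of 1-bits in 10001000100 = 3
A col c satisfies (1092 AND c) == c iff every set bit of c is also set in 1092; each of the 3 set bits of 1092 can independently be on or off in c.
count = 2^3 = 8

Answer: 8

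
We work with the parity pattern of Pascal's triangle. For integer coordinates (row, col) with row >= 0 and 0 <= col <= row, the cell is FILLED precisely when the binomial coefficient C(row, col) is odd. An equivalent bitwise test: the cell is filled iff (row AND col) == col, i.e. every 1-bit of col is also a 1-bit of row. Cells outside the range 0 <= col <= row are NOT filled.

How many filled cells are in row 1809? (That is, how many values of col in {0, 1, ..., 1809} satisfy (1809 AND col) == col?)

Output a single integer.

Answer: 32

Derivation:
1809 in binary = 11100010001
popcount(1809) = number of 1-bits in 11100010001 = 5
A col c satisfies (1809 AND c) == c iff every set bit of c is also set in 1809; each of the 5 set bits of 1809 can independently be on or off in c.
count = 2^5 = 32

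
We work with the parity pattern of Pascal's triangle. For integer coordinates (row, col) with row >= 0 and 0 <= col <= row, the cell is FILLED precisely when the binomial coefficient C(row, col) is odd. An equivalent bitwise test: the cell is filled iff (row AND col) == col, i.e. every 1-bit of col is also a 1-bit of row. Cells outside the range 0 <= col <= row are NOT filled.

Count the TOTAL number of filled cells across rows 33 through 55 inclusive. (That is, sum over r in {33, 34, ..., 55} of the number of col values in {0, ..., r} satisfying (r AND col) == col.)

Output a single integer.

Answer: 268

Derivation:
r33=100001 pc2: +4 =4
r34=100010 pc2: +4 =8
r35=100011 pc3: +8 =16
r36=100100 pc2: +4 =20
r37=100101 pc3: +8 =28
r38=100110 pc3: +8 =36
r39=100111 pc4: +16 =52
r40=101000 pc2: +4 =56
r41=101001 pc3: +8 =64
r42=101010 pc3: +8 =72
r43=101011 pc4: +16 =88
r44=101100 pc3: +8 =96
r45=101101 pc4: +16 =112
r46=101110 pc4: +16 =128
r47=101111 pc5: +32 =160
r48=110000 pc2: +4 =164
r49=110001 pc3: +8 =172
r50=110010 pc3: +8 =180
r51=110011 pc4: +16 =196
r52=110100 pc3: +8 =204
r53=110101 pc4: +16 =220
r54=110110 pc4: +16 =236
r55=110111 pc5: +32 =268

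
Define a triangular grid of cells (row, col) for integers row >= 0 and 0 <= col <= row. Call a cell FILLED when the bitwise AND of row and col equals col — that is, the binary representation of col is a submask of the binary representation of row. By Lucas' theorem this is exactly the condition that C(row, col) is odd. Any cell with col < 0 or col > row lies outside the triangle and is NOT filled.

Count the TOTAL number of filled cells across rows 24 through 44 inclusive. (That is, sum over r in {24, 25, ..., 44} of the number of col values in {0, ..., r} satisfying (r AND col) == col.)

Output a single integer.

r24=11000 pc2: +4 =4
r25=11001 pc3: +8 =12
r26=11010 pc3: +8 =20
r27=11011 pc4: +16 =36
r28=11100 pc3: +8 =44
r29=11101 pc4: +16 =60
r30=11110 pc4: +16 =76
r31=11111 pc5: +32 =108
r32=100000 pc1: +2 =110
r33=100001 pc2: +4 =114
r34=100010 pc2: +4 =118
r35=100011 pc3: +8 =126
r36=100100 pc2: +4 =130
r37=100101 pc3: +8 =138
r38=100110 pc3: +8 =146
r39=100111 pc4: +16 =162
r40=101000 pc2: +4 =166
r41=101001 pc3: +8 =174
r42=101010 pc3: +8 =182
r43=101011 pc4: +16 =198
r44=101100 pc3: +8 =206

Answer: 206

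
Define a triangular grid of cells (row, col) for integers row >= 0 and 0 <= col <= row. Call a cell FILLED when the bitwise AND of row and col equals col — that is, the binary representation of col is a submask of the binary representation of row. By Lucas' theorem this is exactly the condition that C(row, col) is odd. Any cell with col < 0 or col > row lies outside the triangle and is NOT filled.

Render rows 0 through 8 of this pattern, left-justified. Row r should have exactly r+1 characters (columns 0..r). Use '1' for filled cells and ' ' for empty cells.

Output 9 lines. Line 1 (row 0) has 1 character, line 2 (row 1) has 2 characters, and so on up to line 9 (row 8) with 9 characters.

r0=0: 1
r1=1: 11
r2=10: 1 1
r3=11: 1111
r4=100: 1   1
r5=101: 11  11
r6=110: 1 1 1 1
r7=111: 11111111
r8=1000: 1       1

Answer: 1
11
1 1
1111
1   1
11  11
1 1 1 1
11111111
1       1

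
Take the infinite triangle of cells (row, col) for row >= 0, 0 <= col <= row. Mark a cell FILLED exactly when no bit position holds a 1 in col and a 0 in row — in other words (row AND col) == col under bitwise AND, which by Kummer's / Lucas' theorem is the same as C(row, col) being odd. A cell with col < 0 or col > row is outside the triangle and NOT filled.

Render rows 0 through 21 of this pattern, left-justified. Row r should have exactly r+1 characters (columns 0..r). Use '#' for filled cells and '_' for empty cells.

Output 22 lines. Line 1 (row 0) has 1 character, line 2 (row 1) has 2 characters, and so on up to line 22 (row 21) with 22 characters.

Answer: #
##
#_#
####
#___#
##__##
#_#_#_#
########
#_______#
##______##
#_#_____#_#
####____####
#___#___#___#
##__##__##__##
#_#_#_#_#_#_#_#
################
#_______________#
##______________##
#_#_____________#_#
####____________####
#___#___________#___#
##__##__________##__##

Derivation:
r0=0: #
r1=1: ##
r2=10: #_#
r3=11: ####
r4=100: #___#
r5=101: ##__##
r6=110: #_#_#_#
r7=111: ########
r8=1000: #_______#
r9=1001: ##______##
r10=1010: #_#_____#_#
r11=1011: ####____####
r12=1100: #___#___#___#
r13=1101: ##__##__##__##
r14=1110: #_#_#_#_#_#_#_#
r15=1111: ################
r16=10000: #_______________#
r17=10001: ##______________##
r18=10010: #_#_____________#_#
r19=10011: ####____________####
r20=10100: #___#___________#___#
r21=10101: ##__##__________##__##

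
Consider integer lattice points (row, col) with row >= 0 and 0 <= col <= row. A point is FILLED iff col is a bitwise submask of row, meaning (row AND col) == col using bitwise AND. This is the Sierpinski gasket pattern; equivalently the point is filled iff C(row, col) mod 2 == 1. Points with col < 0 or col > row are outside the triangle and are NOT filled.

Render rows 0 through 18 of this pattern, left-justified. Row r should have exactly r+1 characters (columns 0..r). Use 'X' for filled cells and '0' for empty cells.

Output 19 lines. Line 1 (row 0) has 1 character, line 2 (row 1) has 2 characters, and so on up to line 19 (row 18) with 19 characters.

Answer: X
XX
X0X
XXXX
X000X
XX00XX
X0X0X0X
XXXXXXXX
X0000000X
XX000000XX
X0X00000X0X
XXXX0000XXXX
X000X000X000X
XX00XX00XX00XX
X0X0X0X0X0X0X0X
XXXXXXXXXXXXXXXX
X000000000000000X
XX00000000000000XX
X0X0000000000000X0X

Derivation:
r0=0: X
r1=1: XX
r2=10: X0X
r3=11: XXXX
r4=100: X000X
r5=101: XX00XX
r6=110: X0X0X0X
r7=111: XXXXXXXX
r8=1000: X0000000X
r9=1001: XX000000XX
r10=1010: X0X00000X0X
r11=1011: XXXX0000XXXX
r12=1100: X000X000X000X
r13=1101: XX00XX00XX00XX
r14=1110: X0X0X0X0X0X0X0X
r15=1111: XXXXXXXXXXXXXXXX
r16=10000: X000000000000000X
r17=10001: XX00000000000000XX
r18=10010: X0X0000000000000X0X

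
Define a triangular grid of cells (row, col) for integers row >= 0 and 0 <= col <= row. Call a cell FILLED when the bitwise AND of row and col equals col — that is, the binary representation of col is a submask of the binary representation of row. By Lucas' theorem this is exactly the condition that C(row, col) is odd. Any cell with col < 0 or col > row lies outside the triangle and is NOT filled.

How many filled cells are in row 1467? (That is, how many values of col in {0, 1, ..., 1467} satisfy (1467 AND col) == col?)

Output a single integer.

Answer: 256

Derivation:
1467 in binary = 10110111011
popcount(1467) = number of 1-bits in 10110111011 = 8
A col c satisfies (1467 AND c) == c iff every set bit of c is also set in 1467; each of the 8 set bits of 1467 can independently be on or off in c.
count = 2^8 = 256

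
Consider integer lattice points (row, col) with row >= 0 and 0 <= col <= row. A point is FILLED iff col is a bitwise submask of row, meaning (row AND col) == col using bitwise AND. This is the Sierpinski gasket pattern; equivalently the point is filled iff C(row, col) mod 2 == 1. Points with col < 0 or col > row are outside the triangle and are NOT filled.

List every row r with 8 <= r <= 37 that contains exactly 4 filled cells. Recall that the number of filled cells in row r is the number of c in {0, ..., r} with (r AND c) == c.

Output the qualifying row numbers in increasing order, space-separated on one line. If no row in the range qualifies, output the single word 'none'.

Row r has 2^popcount(r) filled cells, so we need popcount(r) = log2(4) = 2.
Scan r = 8..37 and keep those with exactly 2 one-bits:
r=8=1000 popcount=1 -> skip
r=9=1001 popcount=2 -> KEEP
r=10=1010 popcount=2 -> KEEP
r=11=1011 popcount=3 -> skip
r=12=1100 popcount=2 -> KEEP
r=13=1101 popcount=3 -> skip
r=14=1110 popcount=3 -> skip
r=15=1111 popcount=4 -> skip
r=16=10000 popcount=1 -> skip
r=17=10001 popcount=2 -> KEEP
r=18=10010 popcount=2 -> KEEP
r=19=10011 popcount=3 -> skip
r=20=10100 popcount=2 -> KEEP
r=21=10101 popcount=3 -> skip
r=22=10110 popcount=3 -> skip
r=23=10111 popcount=4 -> skip
r=24=11000 popcount=2 -> KEEP
r=25=11001 popcount=3 -> skip
r=26=11010 popcount=3 -> skip
r=27=11011 popcount=4 -> skip
r=28=11100 popcount=3 -> skip
r=29=11101 popcount=4 -> skip
r=30=11110 popcount=4 -> skip
r=31=11111 popcount=5 -> skip
r=32=100000 popcount=1 -> skip
r=33=100001 popcount=2 -> KEEP
r=34=100010 popcount=2 -> KEEP
r=35=100011 popcount=3 -> skip
r=36=100100 popcount=2 -> KEEP
r=37=100101 popcount=3 -> skip
Kept rows: 9 10 12 17 18 20 24 33 34 36

Answer: 9 10 12 17 18 20 24 33 34 36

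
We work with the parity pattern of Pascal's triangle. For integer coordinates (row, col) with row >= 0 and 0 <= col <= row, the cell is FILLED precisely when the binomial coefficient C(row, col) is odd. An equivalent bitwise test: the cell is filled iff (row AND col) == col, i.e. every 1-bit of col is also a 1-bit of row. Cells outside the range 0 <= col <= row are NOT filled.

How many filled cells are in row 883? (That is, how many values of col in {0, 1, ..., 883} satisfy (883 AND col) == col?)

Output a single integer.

883 in binary = 1101110011
popcount(883) = number of 1-bits in 1101110011 = 7
A col c satisfies (883 AND c) == c iff every set bit of c is also set in 883; each of the 7 set bits of 883 can independently be on or off in c.
count = 2^7 = 128

Answer: 128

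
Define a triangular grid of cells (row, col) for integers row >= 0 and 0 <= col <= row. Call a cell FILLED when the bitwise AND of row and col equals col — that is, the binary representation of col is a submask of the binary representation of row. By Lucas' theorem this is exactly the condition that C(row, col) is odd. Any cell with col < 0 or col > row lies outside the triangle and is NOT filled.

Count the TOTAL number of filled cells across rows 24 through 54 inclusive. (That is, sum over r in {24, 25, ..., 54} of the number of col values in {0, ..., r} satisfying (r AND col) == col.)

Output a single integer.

Answer: 346

Derivation:
r24=11000 pc2: +4 =4
r25=11001 pc3: +8 =12
r26=11010 pc3: +8 =20
r27=11011 pc4: +16 =36
r28=11100 pc3: +8 =44
r29=11101 pc4: +16 =60
r30=11110 pc4: +16 =76
r31=11111 pc5: +32 =108
r32=100000 pc1: +2 =110
r33=100001 pc2: +4 =114
r34=100010 pc2: +4 =118
r35=100011 pc3: +8 =126
r36=100100 pc2: +4 =130
r37=100101 pc3: +8 =138
r38=100110 pc3: +8 =146
r39=100111 pc4: +16 =162
r40=101000 pc2: +4 =166
r41=101001 pc3: +8 =174
r42=101010 pc3: +8 =182
r43=101011 pc4: +16 =198
r44=101100 pc3: +8 =206
r45=101101 pc4: +16 =222
r46=101110 pc4: +16 =238
r47=101111 pc5: +32 =270
r48=110000 pc2: +4 =274
r49=110001 pc3: +8 =282
r50=110010 pc3: +8 =290
r51=110011 pc4: +16 =306
r52=110100 pc3: +8 =314
r53=110101 pc4: +16 =330
r54=110110 pc4: +16 =346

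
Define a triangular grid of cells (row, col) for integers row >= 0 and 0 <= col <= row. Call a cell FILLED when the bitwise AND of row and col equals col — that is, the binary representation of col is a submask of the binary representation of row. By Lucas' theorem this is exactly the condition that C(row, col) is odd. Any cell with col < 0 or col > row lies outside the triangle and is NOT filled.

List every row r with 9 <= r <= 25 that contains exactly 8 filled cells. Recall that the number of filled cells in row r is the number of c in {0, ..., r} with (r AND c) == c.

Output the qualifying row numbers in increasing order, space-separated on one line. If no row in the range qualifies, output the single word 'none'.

Answer: 11 13 14 19 21 22 25

Derivation:
Row r has 2^popcount(r) filled cells, so we need popcount(r) = log2(8) = 3.
Scan r = 9..25 and keep those with exactly 3 one-bits:
r=9=1001 popcount=2 -> skip
r=10=1010 popcount=2 -> skip
r=11=1011 popcount=3 -> KEEP
r=12=1100 popcount=2 -> skip
r=13=1101 popcount=3 -> KEEP
r=14=1110 popcount=3 -> KEEP
r=15=1111 popcount=4 -> skip
r=16=10000 popcount=1 -> skip
r=17=10001 popcount=2 -> skip
r=18=10010 popcount=2 -> skip
r=19=10011 popcount=3 -> KEEP
r=20=10100 popcount=2 -> skip
r=21=10101 popcount=3 -> KEEP
r=22=10110 popcount=3 -> KEEP
r=23=10111 popcount=4 -> skip
r=24=11000 popcount=2 -> skip
r=25=11001 popcount=3 -> KEEP
Kept rows: 11 13 14 19 21 22 25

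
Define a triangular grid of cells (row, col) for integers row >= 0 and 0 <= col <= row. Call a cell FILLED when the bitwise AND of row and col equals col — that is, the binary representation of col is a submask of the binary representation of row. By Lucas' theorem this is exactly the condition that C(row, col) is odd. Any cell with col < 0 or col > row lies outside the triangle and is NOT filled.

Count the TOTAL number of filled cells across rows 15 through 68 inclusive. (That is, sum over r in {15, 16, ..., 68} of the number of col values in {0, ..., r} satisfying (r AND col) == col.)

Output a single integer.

Answer: 686

Derivation:
r15=1111 pc4: +16 =16
r16=10000 pc1: +2 =18
r17=10001 pc2: +4 =22
r18=10010 pc2: +4 =26
r19=10011 pc3: +8 =34
r20=10100 pc2: +4 =38
r21=10101 pc3: +8 =46
r22=10110 pc3: +8 =54
r23=10111 pc4: +16 =70
r24=11000 pc2: +4 =74
r25=11001 pc3: +8 =82
r26=11010 pc3: +8 =90
r27=11011 pc4: +16 =106
r28=11100 pc3: +8 =114
r29=11101 pc4: +16 =130
r30=11110 pc4: +16 =146
r31=11111 pc5: +32 =178
r32=100000 pc1: +2 =180
r33=100001 pc2: +4 =184
r34=100010 pc2: +4 =188
r35=100011 pc3: +8 =196
r36=100100 pc2: +4 =200
r37=100101 pc3: +8 =208
r38=100110 pc3: +8 =216
r39=100111 pc4: +16 =232
r40=101000 pc2: +4 =236
r41=101001 pc3: +8 =244
r42=101010 pc3: +8 =252
r43=101011 pc4: +16 =268
r44=101100 pc3: +8 =276
r45=101101 pc4: +16 =292
r46=101110 pc4: +16 =308
r47=101111 pc5: +32 =340
r48=110000 pc2: +4 =344
r49=110001 pc3: +8 =352
r50=110010 pc3: +8 =360
r51=110011 pc4: +16 =376
r52=110100 pc3: +8 =384
r53=110101 pc4: +16 =400
r54=110110 pc4: +16 =416
r55=110111 pc5: +32 =448
r56=111000 pc3: +8 =456
r57=111001 pc4: +16 =472
r58=111010 pc4: +16 =488
r59=111011 pc5: +32 =520
r60=111100 pc4: +16 =536
r61=111101 pc5: +32 =568
r62=111110 pc5: +32 =600
r63=111111 pc6: +64 =664
r64=1000000 pc1: +2 =666
r65=1000001 pc2: +4 =670
r66=1000010 pc2: +4 =674
r67=1000011 pc3: +8 =682
r68=1000100 pc2: +4 =686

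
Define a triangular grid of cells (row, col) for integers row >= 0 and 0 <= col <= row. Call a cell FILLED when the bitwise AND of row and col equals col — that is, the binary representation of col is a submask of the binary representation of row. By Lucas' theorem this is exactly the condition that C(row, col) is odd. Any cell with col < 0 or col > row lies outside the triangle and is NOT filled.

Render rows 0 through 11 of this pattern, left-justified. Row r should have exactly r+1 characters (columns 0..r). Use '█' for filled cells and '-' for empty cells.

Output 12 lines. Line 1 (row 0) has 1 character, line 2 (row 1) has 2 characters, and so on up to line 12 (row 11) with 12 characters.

r0=0: █
r1=1: ██
r2=10: █-█
r3=11: ████
r4=100: █---█
r5=101: ██--██
r6=110: █-█-█-█
r7=111: ████████
r8=1000: █-------█
r9=1001: ██------██
r10=1010: █-█-----█-█
r11=1011: ████----████

Answer: █
██
█-█
████
█---█
██--██
█-█-█-█
████████
█-------█
██------██
█-█-----█-█
████----████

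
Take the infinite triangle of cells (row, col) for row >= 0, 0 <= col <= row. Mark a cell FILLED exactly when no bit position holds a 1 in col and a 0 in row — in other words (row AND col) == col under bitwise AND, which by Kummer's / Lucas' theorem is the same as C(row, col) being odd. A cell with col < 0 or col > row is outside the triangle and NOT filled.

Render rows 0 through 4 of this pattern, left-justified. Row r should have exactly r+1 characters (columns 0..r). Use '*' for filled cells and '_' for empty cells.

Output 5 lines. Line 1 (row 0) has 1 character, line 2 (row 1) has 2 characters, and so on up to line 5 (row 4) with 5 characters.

r0=0: *
r1=1: **
r2=10: *_*
r3=11: ****
r4=100: *___*

Answer: *
**
*_*
****
*___*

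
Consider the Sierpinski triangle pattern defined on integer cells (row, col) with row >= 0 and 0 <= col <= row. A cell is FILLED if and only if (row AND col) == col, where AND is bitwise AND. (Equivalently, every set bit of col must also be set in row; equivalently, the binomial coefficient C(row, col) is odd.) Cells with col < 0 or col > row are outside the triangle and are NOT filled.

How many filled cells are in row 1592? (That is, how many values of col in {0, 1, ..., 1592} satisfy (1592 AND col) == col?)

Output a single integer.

1592 in binary = 11000111000
popcount(1592) = number of 1-bits in 11000111000 = 5
A col c satisfies (1592 AND c) == c iff every set bit of c is also set in 1592; each of the 5 set bits of 1592 can independently be on or off in c.
count = 2^5 = 32

Answer: 32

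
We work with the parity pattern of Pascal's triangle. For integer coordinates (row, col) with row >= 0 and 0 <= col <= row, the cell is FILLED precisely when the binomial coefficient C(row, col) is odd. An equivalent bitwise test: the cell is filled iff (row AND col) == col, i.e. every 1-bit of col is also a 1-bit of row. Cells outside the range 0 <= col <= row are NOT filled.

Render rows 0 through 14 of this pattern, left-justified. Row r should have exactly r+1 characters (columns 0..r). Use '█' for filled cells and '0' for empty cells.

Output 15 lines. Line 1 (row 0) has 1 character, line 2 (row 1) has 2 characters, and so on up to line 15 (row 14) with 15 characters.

Answer: █
██
█0█
████
█000█
██00██
█0█0█0█
████████
█0000000█
██000000██
█0█00000█0█
████0000████
█000█000█000█
██00██00██00██
█0█0█0█0█0█0█0█

Derivation:
r0=0: █
r1=1: ██
r2=10: █0█
r3=11: ████
r4=100: █000█
r5=101: ██00██
r6=110: █0█0█0█
r7=111: ████████
r8=1000: █0000000█
r9=1001: ██000000██
r10=1010: █0█00000█0█
r11=1011: ████0000████
r12=1100: █000█000█000█
r13=1101: ██00██00██00██
r14=1110: █0█0█0█0█0█0█0█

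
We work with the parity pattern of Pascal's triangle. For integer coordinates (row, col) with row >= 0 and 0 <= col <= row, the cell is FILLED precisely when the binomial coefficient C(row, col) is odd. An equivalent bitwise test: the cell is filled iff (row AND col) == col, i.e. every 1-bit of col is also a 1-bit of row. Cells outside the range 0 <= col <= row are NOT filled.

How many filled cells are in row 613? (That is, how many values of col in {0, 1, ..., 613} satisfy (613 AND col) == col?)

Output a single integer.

613 in binary = 1001100101
popcount(613) = number of 1-bits in 1001100101 = 5
A col c satisfies (613 AND c) == c iff every set bit of c is also set in 613; each of the 5 set bits of 613 can independently be on or off in c.
count = 2^5 = 32

Answer: 32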